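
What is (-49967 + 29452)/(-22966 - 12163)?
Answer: 20515/35129 ≈ 0.58399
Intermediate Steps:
(-49967 + 29452)/(-22966 - 12163) = -20515/(-35129) = -20515*(-1/35129) = 20515/35129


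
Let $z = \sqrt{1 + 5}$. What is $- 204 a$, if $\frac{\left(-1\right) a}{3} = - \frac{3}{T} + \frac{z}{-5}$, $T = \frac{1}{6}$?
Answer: $-11016 - \frac{612 \sqrt{6}}{5} \approx -11316.0$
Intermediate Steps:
$z = \sqrt{6} \approx 2.4495$
$T = \frac{1}{6} \approx 0.16667$
$a = 54 + \frac{3 \sqrt{6}}{5}$ ($a = - 3 \left(- 3 \frac{1}{\frac{1}{6}} + \frac{\sqrt{6}}{-5}\right) = - 3 \left(\left(-3\right) 6 + \sqrt{6} \left(- \frac{1}{5}\right)\right) = - 3 \left(-18 - \frac{\sqrt{6}}{5}\right) = 54 + \frac{3 \sqrt{6}}{5} \approx 55.47$)
$- 204 a = - 204 \left(54 + \frac{3 \sqrt{6}}{5}\right) = -11016 - \frac{612 \sqrt{6}}{5}$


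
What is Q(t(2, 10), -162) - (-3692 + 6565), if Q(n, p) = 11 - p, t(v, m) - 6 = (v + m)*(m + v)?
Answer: -2700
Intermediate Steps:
t(v, m) = 6 + (m + v)² (t(v, m) = 6 + (v + m)*(m + v) = 6 + (m + v)*(m + v) = 6 + (m + v)²)
Q(t(2, 10), -162) - (-3692 + 6565) = (11 - 1*(-162)) - (-3692 + 6565) = (11 + 162) - 1*2873 = 173 - 2873 = -2700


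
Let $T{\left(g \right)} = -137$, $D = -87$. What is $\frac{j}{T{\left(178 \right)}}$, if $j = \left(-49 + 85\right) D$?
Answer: $\frac{3132}{137} \approx 22.861$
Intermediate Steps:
$j = -3132$ ($j = \left(-49 + 85\right) \left(-87\right) = 36 \left(-87\right) = -3132$)
$\frac{j}{T{\left(178 \right)}} = - \frac{3132}{-137} = \left(-3132\right) \left(- \frac{1}{137}\right) = \frac{3132}{137}$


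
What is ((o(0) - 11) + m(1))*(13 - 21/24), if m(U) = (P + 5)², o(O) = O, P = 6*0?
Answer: 679/4 ≈ 169.75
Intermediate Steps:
P = 0
m(U) = 25 (m(U) = (0 + 5)² = 5² = 25)
((o(0) - 11) + m(1))*(13 - 21/24) = ((0 - 11) + 25)*(13 - 21/24) = (-11 + 25)*(13 - 21/24) = 14*(13 - 1*7/8) = 14*(13 - 7/8) = 14*(97/8) = 679/4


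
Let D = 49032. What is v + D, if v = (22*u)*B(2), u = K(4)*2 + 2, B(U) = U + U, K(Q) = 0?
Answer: 49208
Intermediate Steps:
B(U) = 2*U
u = 2 (u = 0*2 + 2 = 0 + 2 = 2)
v = 176 (v = (22*2)*(2*2) = 44*4 = 176)
v + D = 176 + 49032 = 49208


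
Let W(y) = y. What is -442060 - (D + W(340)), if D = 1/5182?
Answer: -2292516801/5182 ≈ -4.4240e+5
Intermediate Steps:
D = 1/5182 ≈ 0.00019298
-442060 - (D + W(340)) = -442060 - (1/5182 + 340) = -442060 - 1*1761881/5182 = -442060 - 1761881/5182 = -2292516801/5182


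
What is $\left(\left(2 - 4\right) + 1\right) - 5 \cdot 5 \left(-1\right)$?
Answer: $24$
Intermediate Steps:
$\left(\left(2 - 4\right) + 1\right) - 5 \cdot 5 \left(-1\right) = \left(-2 + 1\right) - -25 = -1 + 25 = 24$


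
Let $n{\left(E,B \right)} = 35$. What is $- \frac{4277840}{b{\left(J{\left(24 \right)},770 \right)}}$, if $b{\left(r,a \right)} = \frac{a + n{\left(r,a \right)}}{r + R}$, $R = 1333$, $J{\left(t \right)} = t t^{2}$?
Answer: $-80545616$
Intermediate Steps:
$J{\left(t \right)} = t^{3}$
$b{\left(r,a \right)} = \frac{35 + a}{1333 + r}$ ($b{\left(r,a \right)} = \frac{a + 35}{r + 1333} = \frac{35 + a}{1333 + r}$)
$- \frac{4277840}{b{\left(J{\left(24 \right)},770 \right)}} = - \frac{4277840}{\frac{1}{1333 + 24^{3}} \left(35 + 770\right)} = - \frac{4277840}{\frac{1}{1333 + 13824} \cdot 805} = - \frac{4277840}{\frac{1}{15157} \cdot 805} = - \frac{4277840}{\frac{35}{659}} = \left(-4277840\right) \frac{659}{35} = -80545616$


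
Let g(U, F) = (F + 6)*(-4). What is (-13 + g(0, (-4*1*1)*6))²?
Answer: 3481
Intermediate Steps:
g(U, F) = -24 - 4*F (g(U, F) = (6 + F)*(-4) = -24 - 4*F)
(-13 + g(0, (-4*1*1)*6))² = (-13 + (-24 - 4*-4*1*1*6))² = (-13 + (-24 - 4*(-4*1)*6))² = (-13 + (-24 - (-16)*6))² = (-13 + (-24 - 4*(-24)))² = (-13 + (-24 + 96))² = (-13 + 72)² = 59² = 3481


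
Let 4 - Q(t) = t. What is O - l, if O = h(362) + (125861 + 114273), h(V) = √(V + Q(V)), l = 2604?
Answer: 237532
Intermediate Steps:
Q(t) = 4 - t
h(V) = 2 (h(V) = √(V + (4 - V)) = √4 = 2)
O = 240136 (O = 2 + (125861 + 114273) = 2 + 240134 = 240136)
O - l = 240136 - 1*2604 = 240136 - 2604 = 237532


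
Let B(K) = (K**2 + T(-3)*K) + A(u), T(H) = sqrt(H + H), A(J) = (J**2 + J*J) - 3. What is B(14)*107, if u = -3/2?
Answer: 42265/2 + 1498*I*sqrt(6) ≈ 21133.0 + 3669.3*I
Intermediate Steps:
u = -3/2 (u = -3*1/2 = -3/2 ≈ -1.5000)
A(J) = -3 + 2*J**2 (A(J) = (J**2 + J**2) - 3 = 2*J**2 - 3 = -3 + 2*J**2)
T(H) = sqrt(2)*sqrt(H) (T(H) = sqrt(2*H) = sqrt(2)*sqrt(H))
B(K) = 3/2 + K**2 + I*K*sqrt(6) (B(K) = (K**2 + (sqrt(2)*sqrt(-3))*K) + (-3 + 2*(-3/2)**2) = (K**2 + (sqrt(2)*(I*sqrt(3)))*K) + (-3 + 2*(9/4)) = (K**2 + (I*sqrt(6))*K) + (-3 + 9/2) = (K**2 + I*K*sqrt(6)) + 3/2 = 3/2 + K**2 + I*K*sqrt(6))
B(14)*107 = (3/2 + 14**2 + I*14*sqrt(6))*107 = (3/2 + 196 + 14*I*sqrt(6))*107 = (395/2 + 14*I*sqrt(6))*107 = 42265/2 + 1498*I*sqrt(6)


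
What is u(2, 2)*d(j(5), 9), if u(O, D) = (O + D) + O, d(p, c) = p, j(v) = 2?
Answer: 12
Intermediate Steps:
u(O, D) = D + 2*O (u(O, D) = (D + O) + O = D + 2*O)
u(2, 2)*d(j(5), 9) = (2 + 2*2)*2 = (2 + 4)*2 = 6*2 = 12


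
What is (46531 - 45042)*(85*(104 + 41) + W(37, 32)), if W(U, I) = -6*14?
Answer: 18226849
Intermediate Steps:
W(U, I) = -84
(46531 - 45042)*(85*(104 + 41) + W(37, 32)) = (46531 - 45042)*(85*(104 + 41) - 84) = 1489*(85*145 - 84) = 1489*(12325 - 84) = 1489*12241 = 18226849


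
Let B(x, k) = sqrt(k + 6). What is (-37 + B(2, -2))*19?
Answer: -665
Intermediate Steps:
B(x, k) = sqrt(6 + k)
(-37 + B(2, -2))*19 = (-37 + sqrt(6 - 2))*19 = (-37 + sqrt(4))*19 = (-37 + 2)*19 = -35*19 = -665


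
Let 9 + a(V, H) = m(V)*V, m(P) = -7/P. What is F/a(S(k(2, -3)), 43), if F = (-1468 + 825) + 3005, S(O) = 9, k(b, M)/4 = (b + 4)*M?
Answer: -1181/8 ≈ -147.63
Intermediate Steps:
k(b, M) = 4*M*(4 + b) (k(b, M) = 4*((b + 4)*M) = 4*((4 + b)*M) = 4*(M*(4 + b)) = 4*M*(4 + b))
a(V, H) = -16 (a(V, H) = -9 + (-7/V)*V = -9 - 7 = -16)
F = 2362 (F = -643 + 3005 = 2362)
F/a(S(k(2, -3)), 43) = 2362/(-16) = 2362*(-1/16) = -1181/8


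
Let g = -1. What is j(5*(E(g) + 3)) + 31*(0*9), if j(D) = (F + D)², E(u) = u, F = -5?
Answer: 25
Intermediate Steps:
j(D) = (-5 + D)²
j(5*(E(g) + 3)) + 31*(0*9) = (-5 + 5*(-1 + 3))² + 31*(0*9) = (-5 + 5*2)² + 31*0 = (-5 + 10)² + 0 = 5² + 0 = 25 + 0 = 25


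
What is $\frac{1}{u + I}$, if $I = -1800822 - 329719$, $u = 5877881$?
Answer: $\frac{1}{3747340} \approx 2.6686 \cdot 10^{-7}$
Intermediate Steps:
$I = -2130541$ ($I = -1800822 - 329719 = -2130541$)
$\frac{1}{u + I} = \frac{1}{5877881 - 2130541} = \frac{1}{3747340}$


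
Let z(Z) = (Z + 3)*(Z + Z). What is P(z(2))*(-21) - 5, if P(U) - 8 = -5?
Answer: -68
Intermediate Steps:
z(Z) = 2*Z*(3 + Z) (z(Z) = (3 + Z)*(2*Z) = 2*Z*(3 + Z))
P(U) = 3 (P(U) = 8 - 5 = 3)
P(z(2))*(-21) - 5 = 3*(-21) - 5 = -63 - 5 = -68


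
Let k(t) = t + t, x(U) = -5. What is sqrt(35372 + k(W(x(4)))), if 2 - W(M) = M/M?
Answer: sqrt(35374) ≈ 188.08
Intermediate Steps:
W(M) = 1 (W(M) = 2 - M/M = 2 - 1*1 = 2 - 1 = 1)
k(t) = 2*t
sqrt(35372 + k(W(x(4)))) = sqrt(35372 + 2*1) = sqrt(35372 + 2) = sqrt(35374)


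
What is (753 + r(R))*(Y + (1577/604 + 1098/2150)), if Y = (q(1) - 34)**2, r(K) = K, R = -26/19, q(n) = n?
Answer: 10126865188451/12336700 ≈ 8.2087e+5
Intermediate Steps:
R = -26/19 (R = -26*1/19 = -26/19 ≈ -1.3684)
Y = 1089 (Y = (1 - 34)**2 = (-33)**2 = 1089)
(753 + r(R))*(Y + (1577/604 + 1098/2150)) = (753 - 26/19)*(1089 + (1577/604 + 1098/2150)) = 14281*(1089 + (1577*(1/604) + 1098*(1/2150)))/19 = 14281*(1089 + (1577/604 + 549/1075))/19 = 14281*(1089 + 2026871/649300)/19 = (14281/19)*(709114571/649300) = 10126865188451/12336700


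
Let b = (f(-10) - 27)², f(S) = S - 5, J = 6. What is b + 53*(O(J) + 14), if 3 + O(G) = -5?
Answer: 2082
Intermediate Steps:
f(S) = -5 + S
O(G) = -8 (O(G) = -3 - 5 = -8)
b = 1764 (b = ((-5 - 10) - 27)² = (-15 - 27)² = (-42)² = 1764)
b + 53*(O(J) + 14) = 1764 + 53*(-8 + 14) = 1764 + 53*6 = 1764 + 318 = 2082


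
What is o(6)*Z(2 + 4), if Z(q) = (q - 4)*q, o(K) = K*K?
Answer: 432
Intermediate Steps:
o(K) = K²
Z(q) = q*(-4 + q) (Z(q) = (-4 + q)*q = q*(-4 + q))
o(6)*Z(2 + 4) = 6²*((2 + 4)*(-4 + (2 + 4))) = 36*(6*(-4 + 6)) = 36*(6*2) = 36*12 = 432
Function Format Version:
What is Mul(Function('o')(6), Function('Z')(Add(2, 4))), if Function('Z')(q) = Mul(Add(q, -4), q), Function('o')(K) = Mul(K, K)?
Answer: 432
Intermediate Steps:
Function('o')(K) = Pow(K, 2)
Function('Z')(q) = Mul(q, Add(-4, q)) (Function('Z')(q) = Mul(Add(-4, q), q) = Mul(q, Add(-4, q)))
Mul(Function('o')(6), Function('Z')(Add(2, 4))) = Mul(Pow(6, 2), Mul(Add(2, 4), Add(-4, Add(2, 4)))) = Mul(36, Mul(6, Add(-4, 6))) = Mul(36, Mul(6, 2)) = Mul(36, 12) = 432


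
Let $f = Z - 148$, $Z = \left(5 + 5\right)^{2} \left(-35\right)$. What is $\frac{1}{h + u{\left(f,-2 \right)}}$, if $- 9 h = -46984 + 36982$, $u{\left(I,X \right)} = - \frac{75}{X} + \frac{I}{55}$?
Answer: $\frac{330}{357227} \approx 0.00092378$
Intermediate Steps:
$Z = -3500$ ($Z = 10^{2} \left(-35\right) = 100 \left(-35\right) = -3500$)
$f = -3648$ ($f = -3500 - 148 = -3648$)
$u{\left(I,X \right)} = - \frac{75}{X} + \frac{I}{55}$ ($u{\left(I,X \right)} = - \frac{75}{X} + I \frac{1}{55} = - \frac{75}{X} + \frac{I}{55}$)
$h = \frac{3334}{3}$ ($h = - \frac{-46984 + 36982}{9} = \left(- \frac{1}{9}\right) \left(-10002\right) = \frac{3334}{3} \approx 1111.3$)
$\frac{1}{h + u{\left(f,-2 \right)}} = \frac{1}{\frac{3334}{3} + \left(- \frac{75}{-2} + \frac{1}{55} \left(-3648\right)\right)} = \frac{1}{\frac{3334}{3} - \frac{3171}{110}} = \frac{1}{\frac{357227}{330}} = \frac{330}{357227}$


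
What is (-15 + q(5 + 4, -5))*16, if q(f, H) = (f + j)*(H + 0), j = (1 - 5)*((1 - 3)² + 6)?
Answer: 2240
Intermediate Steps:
j = -40 (j = -4*((-2)² + 6) = -4*(4 + 6) = -4*10 = -40)
q(f, H) = H*(-40 + f) (q(f, H) = (f - 40)*(H + 0) = (-40 + f)*H = H*(-40 + f))
(-15 + q(5 + 4, -5))*16 = (-15 - 5*(-40 + (5 + 4)))*16 = (-15 - 5*(-40 + 9))*16 = (-15 - 5*(-31))*16 = (-15 + 155)*16 = 140*16 = 2240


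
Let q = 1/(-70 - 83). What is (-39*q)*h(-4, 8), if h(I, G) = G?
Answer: 104/51 ≈ 2.0392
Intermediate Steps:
q = -1/153 (q = 1/(-153) = -1/153 ≈ -0.0065359)
(-39*q)*h(-4, 8) = -39*(-1/153)*8 = (13/51)*8 = 104/51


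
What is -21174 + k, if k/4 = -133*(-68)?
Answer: 15002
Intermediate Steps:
k = 36176 (k = 4*(-133*(-68)) = 4*9044 = 36176)
-21174 + k = -21174 + 36176 = 15002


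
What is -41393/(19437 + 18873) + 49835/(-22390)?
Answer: -141798406/42888045 ≈ -3.3062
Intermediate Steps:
-41393/(19437 + 18873) + 49835/(-22390) = -41393/38310 + 49835*(-1/22390) = -41393*1/38310 - 9967/4478 = -41393/38310 - 9967/4478 = -141798406/42888045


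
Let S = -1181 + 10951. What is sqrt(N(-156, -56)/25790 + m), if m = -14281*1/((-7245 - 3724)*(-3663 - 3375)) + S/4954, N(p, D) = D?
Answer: sqrt(1330773483937882474752291578710)/821944317505710 ≈ 1.4035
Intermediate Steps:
S = 9770
m = 377085756433/191223959094 (m = -14281*1/((-7245 - 3724)*(-3663 - 3375)) + 9770/4954 = -14281/((-10969*(-7038))) + 9770*(1/4954) = -14281/77199822 + 4885/2477 = 377085756433/191223959094 ≈ 1.9720)
sqrt(N(-156, -56)/25790 + m) = sqrt(-56/25790 + 377085756433/191223959094) = sqrt(-56*1/25790 + 377085756433/191223959094) = sqrt(-28/12895 + 377085756433/191223959094) = sqrt(4857166558348903/2465832952517130) = sqrt(1330773483937882474752291578710)/821944317505710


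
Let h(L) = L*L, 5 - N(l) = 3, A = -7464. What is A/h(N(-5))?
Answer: -1866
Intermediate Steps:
N(l) = 2 (N(l) = 5 - 1*3 = 5 - 3 = 2)
h(L) = L**2
A/h(N(-5)) = -7464/(2**2) = -7464/4 = -7464*1/4 = -1866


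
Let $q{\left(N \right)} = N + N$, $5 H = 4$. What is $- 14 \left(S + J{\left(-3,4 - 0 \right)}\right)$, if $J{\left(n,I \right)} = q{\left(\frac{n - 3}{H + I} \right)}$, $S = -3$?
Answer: $77$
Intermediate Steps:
$H = \frac{4}{5}$ ($H = \frac{1}{5} \cdot 4 = \frac{4}{5} \approx 0.8$)
$q{\left(N \right)} = 2 N$
$J{\left(n,I \right)} = \frac{2 \left(-3 + n\right)}{\frac{4}{5} + I}$ ($J{\left(n,I \right)} = 2 \frac{n - 3}{\frac{4}{5} + I} = 2 \frac{-3 + n}{\frac{4}{5} + I} = \frac{2 \left(-3 + n\right)}{\frac{4}{5} + I}$)
$- 14 \left(S + J{\left(-3,4 - 0 \right)}\right) = - 14 \left(-3 + \frac{10 \left(-3 - 3\right)}{4 + 5 \left(4 - 0\right)}\right) = - 14 \left(-3 + 10 \frac{1}{4 + 5 \left(4 + 0\right)} \left(-6\right)\right) = - 14 \left(-3 + 10 \frac{1}{4 + 5 \cdot 4} \left(-6\right)\right) = - 14 \left(-3 + 10 \frac{1}{4 + 20} \left(-6\right)\right) = - 14 \left(-3 + 10 \cdot \frac{1}{24} \left(-6\right)\right) = - 14 \left(-3 - \frac{5}{2}\right) = \left(-14\right) \left(- \frac{11}{2}\right) = 77$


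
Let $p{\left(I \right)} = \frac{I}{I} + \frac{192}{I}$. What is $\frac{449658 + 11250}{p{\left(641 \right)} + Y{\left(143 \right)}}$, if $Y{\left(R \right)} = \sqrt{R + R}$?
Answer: $- \frac{82034403108}{38939359} + \frac{63126113316 \sqrt{286}}{38939359} \approx 25309.0$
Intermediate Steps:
$Y{\left(R \right)} = \sqrt{2} \sqrt{R}$ ($Y{\left(R \right)} = \sqrt{2 R} = \sqrt{2} \sqrt{R}$)
$p{\left(I \right)} = 1 + \frac{192}{I}$
$\frac{449658 + 11250}{p{\left(641 \right)} + Y{\left(143 \right)}} = \frac{449658 + 11250}{\frac{192 + 641}{641} + \sqrt{2} \sqrt{143}} = \frac{460908}{\frac{1}{641} \cdot 833 + \sqrt{286}} = \frac{460908}{\frac{833}{641} + \sqrt{286}}$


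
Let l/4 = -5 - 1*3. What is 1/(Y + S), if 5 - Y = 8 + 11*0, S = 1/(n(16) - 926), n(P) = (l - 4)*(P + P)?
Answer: -2078/6235 ≈ -0.33328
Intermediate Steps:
l = -32 (l = 4*(-5 - 1*3) = 4*(-5 - 3) = 4*(-8) = -32)
n(P) = -72*P (n(P) = (-32 - 4)*(P + P) = -72*P)
S = -1/2078 (S = 1/(-72*16 - 926) = 1/(-1152 - 926) = 1/(-2078) = -1/2078 ≈ -0.00048123)
Y = -3 (Y = 5 - (8 + 11*0) = 5 - (8 + 0) = 5 - 1*8 = 5 - 8 = -3)
1/(Y + S) = 1/(-3 - 1/2078) = 1/(-6235/2078) = -2078/6235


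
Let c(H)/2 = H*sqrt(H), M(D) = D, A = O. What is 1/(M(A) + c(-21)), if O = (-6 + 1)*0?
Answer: I*sqrt(21)/882 ≈ 0.0051957*I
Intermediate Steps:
O = 0 (O = -5*0 = 0)
A = 0
c(H) = 2*H**(3/2) (c(H) = 2*(H*sqrt(H)) = 2*H**(3/2))
1/(M(A) + c(-21)) = 1/(0 + 2*(-21)**(3/2)) = 1/(0 + 2*(-21*I*sqrt(21))) = 1/(0 - 42*I*sqrt(21)) = 1/(-42*I*sqrt(21)) = I*sqrt(21)/882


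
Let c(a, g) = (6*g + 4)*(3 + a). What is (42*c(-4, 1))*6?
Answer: -2520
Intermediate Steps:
c(a, g) = (3 + a)*(4 + 6*g) (c(a, g) = (4 + 6*g)*(3 + a) = (3 + a)*(4 + 6*g))
(42*c(-4, 1))*6 = (42*(12 + 4*(-4) + 18*1 + 6*(-4)*1))*6 = (42*(12 - 16 + 18 - 24))*6 = (42*(-10))*6 = -420*6 = -2520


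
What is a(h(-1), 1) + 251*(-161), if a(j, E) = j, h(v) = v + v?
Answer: -40413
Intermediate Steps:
h(v) = 2*v
a(h(-1), 1) + 251*(-161) = 2*(-1) + 251*(-161) = -2 - 40411 = -40413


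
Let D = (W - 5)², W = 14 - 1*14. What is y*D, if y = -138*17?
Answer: -58650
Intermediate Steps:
W = 0 (W = 14 - 14 = 0)
D = 25 (D = (0 - 5)² = (-5)² = 25)
y = -2346
y*D = -2346*25 = -58650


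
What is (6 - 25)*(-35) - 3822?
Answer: -3157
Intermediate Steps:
(6 - 25)*(-35) - 3822 = -19*(-35) - 3822 = 665 - 3822 = -3157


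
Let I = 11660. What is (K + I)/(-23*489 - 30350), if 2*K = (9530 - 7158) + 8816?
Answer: -17254/41597 ≈ -0.41479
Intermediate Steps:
K = 5594 (K = ((9530 - 7158) + 8816)/2 = (2372 + 8816)/2 = (1/2)*11188 = 5594)
(K + I)/(-23*489 - 30350) = (5594 + 11660)/(-23*489 - 30350) = 17254/(-11247 - 30350) = 17254/(-41597) = 17254*(-1/41597) = -17254/41597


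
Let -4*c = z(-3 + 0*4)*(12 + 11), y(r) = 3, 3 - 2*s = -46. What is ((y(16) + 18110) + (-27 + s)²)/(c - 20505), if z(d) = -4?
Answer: -72477/81928 ≈ -0.88464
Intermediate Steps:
s = 49/2 (s = 3/2 - ½*(-46) = 3/2 + 23 = 49/2 ≈ 24.500)
c = 23 (c = -(-1)*(12 + 11) = -(-1)*23 = -¼*(-92) = 23)
((y(16) + 18110) + (-27 + s)²)/(c - 20505) = ((3 + 18110) + (-27 + 49/2)²)/(23 - 20505) = (18113 + (-5/2)²)/(-20482) = (18113 + 25/4)*(-1/20482) = (72477/4)*(-1/20482) = -72477/81928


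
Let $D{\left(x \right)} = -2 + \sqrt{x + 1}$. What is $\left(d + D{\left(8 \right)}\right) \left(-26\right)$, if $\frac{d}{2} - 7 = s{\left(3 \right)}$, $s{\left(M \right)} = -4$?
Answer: $-182$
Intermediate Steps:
$d = 6$ ($d = 14 + 2 \left(-4\right) = 14 - 8 = 6$)
$D{\left(x \right)} = -2 + \sqrt{1 + x}$
$\left(d + D{\left(8 \right)}\right) \left(-26\right) = \left(6 - \left(2 - \sqrt{1 + 8}\right)\right) \left(-26\right) = \left(6 - \left(2 - \sqrt{9}\right)\right) \left(-26\right) = \left(6 + \left(-2 + 3\right)\right) \left(-26\right) = \left(6 + 1\right) \left(-26\right) = 7 \left(-26\right) = -182$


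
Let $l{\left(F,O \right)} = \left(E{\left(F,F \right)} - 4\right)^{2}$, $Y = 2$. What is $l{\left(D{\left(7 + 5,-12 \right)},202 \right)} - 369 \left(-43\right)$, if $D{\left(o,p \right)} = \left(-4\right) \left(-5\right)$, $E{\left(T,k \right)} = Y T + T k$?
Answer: $205963$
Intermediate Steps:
$E{\left(T,k \right)} = 2 T + T k$
$D{\left(o,p \right)} = 20$
$l{\left(F,O \right)} = \left(-4 + F \left(2 + F\right)\right)^{2}$ ($l{\left(F,O \right)} = \left(F \left(2 + F\right) - 4\right)^{2} = \left(-4 + F \left(2 + F\right)\right)^{2}$)
$l{\left(D{\left(7 + 5,-12 \right)},202 \right)} - 369 \left(-43\right) = \left(-4 + 20 \left(2 + 20\right)\right)^{2} - 369 \left(-43\right) = \left(-4 + 20 \cdot 22\right)^{2} - -15867 = \left(-4 + 440\right)^{2} + 15867 = 436^{2} + 15867 = 190096 + 15867 = 205963$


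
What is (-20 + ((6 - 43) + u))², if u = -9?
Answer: 4356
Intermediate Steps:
(-20 + ((6 - 43) + u))² = (-20 + ((6 - 43) - 9))² = (-20 + (-37 - 9))² = (-20 - 46)² = (-66)² = 4356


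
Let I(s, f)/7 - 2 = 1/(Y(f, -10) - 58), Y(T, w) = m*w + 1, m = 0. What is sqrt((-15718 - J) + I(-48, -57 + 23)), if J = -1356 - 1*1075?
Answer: 2*I*sqrt(10781094)/57 ≈ 115.21*I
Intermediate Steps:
Y(T, w) = 1 (Y(T, w) = 0*w + 1 = 0 + 1 = 1)
J = -2431 (J = -1356 - 1075 = -2431)
I(s, f) = 791/57 (I(s, f) = 14 + 7/(1 - 58) = 14 + 7/(-57) = 14 + 7*(-1/57) = 14 - 7/57 = 791/57)
sqrt((-15718 - J) + I(-48, -57 + 23)) = sqrt((-15718 - 1*(-2431)) + 791/57) = sqrt((-15718 + 2431) + 791/57) = sqrt(-13287 + 791/57) = sqrt(-756568/57) = 2*I*sqrt(10781094)/57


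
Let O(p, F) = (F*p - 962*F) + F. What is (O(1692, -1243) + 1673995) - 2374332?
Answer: -1608970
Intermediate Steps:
O(p, F) = -961*F + F*p (O(p, F) = (-962*F + F*p) + F = -961*F + F*p)
(O(1692, -1243) + 1673995) - 2374332 = (-1243*(-961 + 1692) + 1673995) - 2374332 = (-1243*731 + 1673995) - 2374332 = (-908633 + 1673995) - 2374332 = 765362 - 2374332 = -1608970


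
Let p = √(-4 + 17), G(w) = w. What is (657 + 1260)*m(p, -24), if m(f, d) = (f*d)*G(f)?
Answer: -598104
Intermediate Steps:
p = √13 ≈ 3.6056
m(f, d) = d*f² (m(f, d) = (f*d)*f = (d*f)*f = d*f²)
(657 + 1260)*m(p, -24) = (657 + 1260)*(-24*(√13)²) = 1917*(-24*13) = 1917*(-312) = -598104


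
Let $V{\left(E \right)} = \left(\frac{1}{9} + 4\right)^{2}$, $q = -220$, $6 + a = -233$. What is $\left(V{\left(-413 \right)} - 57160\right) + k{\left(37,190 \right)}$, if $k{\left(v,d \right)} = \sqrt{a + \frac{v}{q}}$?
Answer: $- \frac{4628591}{81} + \frac{i \sqrt{2893935}}{110} \approx -57143.0 + 15.465 i$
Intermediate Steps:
$a = -239$ ($a = -6 - 233 = -239$)
$k{\left(v,d \right)} = \sqrt{-239 - \frac{v}{220}}$ ($k{\left(v,d \right)} = \sqrt{-239 + \frac{v}{-220}} = \sqrt{-239 + v \left(- \frac{1}{220}\right)} = \sqrt{-239 - \frac{v}{220}}$)
$V{\left(E \right)} = \frac{1369}{81}$ ($V{\left(E \right)} = \left(\frac{1}{9} + 4\right)^{2} = \left(\frac{37}{9}\right)^{2} = \frac{1369}{81}$)
$\left(V{\left(-413 \right)} - 57160\right) + k{\left(37,190 \right)} = \left(\frac{1369}{81} - 57160\right) + \frac{\sqrt{-2891900 - 2035}}{110} = - \frac{4628591}{81} + \frac{\sqrt{-2891900 - 2035}}{110} = - \frac{4628591}{81} + \frac{\sqrt{-2893935}}{110} = - \frac{4628591}{81} + \frac{i \sqrt{2893935}}{110}$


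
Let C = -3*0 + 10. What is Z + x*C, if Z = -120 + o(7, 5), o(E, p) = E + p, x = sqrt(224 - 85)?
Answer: -108 + 10*sqrt(139) ≈ 9.8983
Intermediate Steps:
x = sqrt(139) ≈ 11.790
Z = -108 (Z = -120 + (7 + 5) = -120 + 12 = -108)
C = 10 (C = 0 + 10 = 10)
Z + x*C = -108 + sqrt(139)*10 = -108 + 10*sqrt(139)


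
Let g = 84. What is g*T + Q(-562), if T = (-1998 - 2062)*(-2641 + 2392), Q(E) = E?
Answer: 84918398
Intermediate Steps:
T = 1010940 (T = -4060*(-249) = 1010940)
g*T + Q(-562) = 84*1010940 - 562 = 84918960 - 562 = 84918398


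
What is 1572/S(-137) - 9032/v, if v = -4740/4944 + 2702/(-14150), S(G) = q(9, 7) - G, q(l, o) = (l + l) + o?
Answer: 237239065898/30161133 ≈ 7865.7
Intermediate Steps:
q(l, o) = o + 2*l (q(l, o) = 2*l + o = o + 2*l)
S(G) = 25 - G (S(G) = (7 + 2*9) - G = (7 + 18) - G = 25 - G)
v = -3351237/2914900 (v = -4740*1/4944 + 2702*(-1/14150) = -395/412 - 1351/7075 = -3351237/2914900 ≈ -1.1497)
1572/S(-137) - 9032/v = 1572/(25 - 1*(-137)) - 9032/(-3351237/2914900) = 1572/(25 + 137) - 9032*(-2914900/3351237) = 1572/162 + 26327376800/3351237 = 1572*(1/162) + 26327376800/3351237 = 262/27 + 26327376800/3351237 = 237239065898/30161133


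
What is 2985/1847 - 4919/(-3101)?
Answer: 18341878/5727547 ≈ 3.2024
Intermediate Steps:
2985/1847 - 4919/(-3101) = 2985*(1/1847) - 4919*(-1/3101) = 2985/1847 + 4919/3101 = 18341878/5727547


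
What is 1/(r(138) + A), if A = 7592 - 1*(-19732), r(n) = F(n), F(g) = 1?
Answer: 1/27325 ≈ 3.6596e-5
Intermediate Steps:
r(n) = 1
A = 27324 (A = 7592 + 19732 = 27324)
1/(r(138) + A) = 1/(1 + 27324) = 1/27325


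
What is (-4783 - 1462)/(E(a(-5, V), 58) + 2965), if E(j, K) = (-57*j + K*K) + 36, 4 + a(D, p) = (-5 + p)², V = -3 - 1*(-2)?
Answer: -6245/4541 ≈ -1.3752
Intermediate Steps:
V = -1 (V = -3 + 2 = -1)
a(D, p) = -4 + (-5 + p)²
E(j, K) = 36 + K² - 57*j (E(j, K) = (-57*j + K²) + 36 = (K² - 57*j) + 36 = 36 + K² - 57*j)
(-4783 - 1462)/(E(a(-5, V), 58) + 2965) = (-4783 - 1462)/((36 + 58² - 57*(-4 + (-5 - 1)²)) + 2965) = -6245/((36 + 3364 - 57*(-4 + (-6)²)) + 2965) = -6245/((36 + 3364 - 57*(-4 + 36)) + 2965) = -6245/((36 + 3364 - 57*32) + 2965) = -6245/((36 + 3364 - 1824) + 2965) = -6245/(1576 + 2965) = -6245/4541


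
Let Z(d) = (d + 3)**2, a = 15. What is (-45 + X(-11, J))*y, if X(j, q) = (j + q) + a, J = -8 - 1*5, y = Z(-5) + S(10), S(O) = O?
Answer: -756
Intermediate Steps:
Z(d) = (3 + d)**2
y = 14 (y = (3 - 5)**2 + 10 = (-2)**2 + 10 = 4 + 10 = 14)
J = -13 (J = -8 - 5 = -13)
X(j, q) = 15 + j + q (X(j, q) = (j + q) + 15 = 15 + j + q)
(-45 + X(-11, J))*y = (-45 + (15 - 11 - 13))*14 = (-45 - 9)*14 = -54*14 = -756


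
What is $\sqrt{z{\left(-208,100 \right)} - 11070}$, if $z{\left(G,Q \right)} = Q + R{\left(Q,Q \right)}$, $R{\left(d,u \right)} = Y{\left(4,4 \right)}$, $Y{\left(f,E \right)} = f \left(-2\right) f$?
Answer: $i \sqrt{11002} \approx 104.89 i$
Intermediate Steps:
$Y{\left(f,E \right)} = - 2 f^{2}$ ($Y{\left(f,E \right)} = - 2 f f = - 2 f^{2}$)
$R{\left(d,u \right)} = -32$ ($R{\left(d,u \right)} = - 2 \cdot 4^{2} = \left(-2\right) 16 = -32$)
$z{\left(G,Q \right)} = -32 + Q$ ($z{\left(G,Q \right)} = Q - 32 = -32 + Q$)
$\sqrt{z{\left(-208,100 \right)} - 11070} = \sqrt{\left(-32 + 100\right) - 11070} = \sqrt{68 - 11070} = \sqrt{-11002} = i \sqrt{11002}$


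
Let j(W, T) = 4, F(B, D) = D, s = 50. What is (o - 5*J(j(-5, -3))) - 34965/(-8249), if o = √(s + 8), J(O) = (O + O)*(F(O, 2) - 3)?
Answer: 364925/8249 + √58 ≈ 51.854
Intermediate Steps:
J(O) = -2*O (J(O) = (O + O)*(2 - 3) = (2*O)*(-1) = -2*O)
o = √58 (o = √(50 + 8) = √58 ≈ 7.6158)
(o - 5*J(j(-5, -3))) - 34965/(-8249) = (√58 - (-10)*4) - 34965/(-8249) = (√58 - 5*(-8)) - 34965*(-1/8249) = (√58 + 40) + 34965/8249 = (40 + √58) + 34965/8249 = 364925/8249 + √58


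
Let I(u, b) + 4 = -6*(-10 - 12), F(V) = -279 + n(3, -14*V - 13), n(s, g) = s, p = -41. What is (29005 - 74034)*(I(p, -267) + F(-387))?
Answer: 6664292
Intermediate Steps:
F(V) = -276 (F(V) = -279 + 3 = -276)
I(u, b) = 128 (I(u, b) = -4 - 6*(-10 - 12) = -4 - 6*(-22) = -4 + 132 = 128)
(29005 - 74034)*(I(p, -267) + F(-387)) = (29005 - 74034)*(128 - 276) = -45029*(-148) = 6664292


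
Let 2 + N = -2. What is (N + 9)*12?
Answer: 60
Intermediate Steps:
N = -4 (N = -2 - 2 = -4)
(N + 9)*12 = (-4 + 9)*12 = 5*12 = 60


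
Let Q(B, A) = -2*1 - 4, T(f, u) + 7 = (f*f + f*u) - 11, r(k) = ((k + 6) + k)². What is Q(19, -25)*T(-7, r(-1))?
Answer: 486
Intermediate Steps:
r(k) = (6 + 2*k)² (r(k) = ((6 + k) + k)² = (6 + 2*k)²)
T(f, u) = -18 + f² + f*u (T(f, u) = -7 + ((f*f + f*u) - 11) = -7 + ((f² + f*u) - 11) = -7 + (-11 + f² + f*u) = -18 + f² + f*u)
Q(B, A) = -6 (Q(B, A) = -2 - 4 = -6)
Q(19, -25)*T(-7, r(-1)) = -6*(-18 + (-7)² - 28*(3 - 1)²) = -6*(-18 + 49 - 28*2²) = -6*(-18 + 49 - 28*4) = -6*(-18 + 49 - 7*16) = -6*(-18 + 49 - 112) = -6*(-81) = 486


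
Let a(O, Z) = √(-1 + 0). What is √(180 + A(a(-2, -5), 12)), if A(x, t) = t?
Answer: 8*√3 ≈ 13.856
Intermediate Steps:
a(O, Z) = I (a(O, Z) = √(-1) = I)
√(180 + A(a(-2, -5), 12)) = √(180 + 12) = √192 = 8*√3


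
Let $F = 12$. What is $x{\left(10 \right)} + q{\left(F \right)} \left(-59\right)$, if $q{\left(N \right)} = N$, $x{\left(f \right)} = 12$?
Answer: $-696$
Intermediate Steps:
$x{\left(10 \right)} + q{\left(F \right)} \left(-59\right) = 12 + 12 \left(-59\right) = 12 - 708 = -696$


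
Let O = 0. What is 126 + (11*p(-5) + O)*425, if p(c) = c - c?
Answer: 126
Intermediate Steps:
p(c) = 0
126 + (11*p(-5) + O)*425 = 126 + (11*0 + 0)*425 = 126 + (0 + 0)*425 = 126 + 0*425 = 126 + 0 = 126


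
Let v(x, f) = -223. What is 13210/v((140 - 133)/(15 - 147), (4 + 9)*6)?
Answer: -13210/223 ≈ -59.238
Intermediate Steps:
13210/v((140 - 133)/(15 - 147), (4 + 9)*6) = 13210/(-223) = 13210*(-1/223) = -13210/223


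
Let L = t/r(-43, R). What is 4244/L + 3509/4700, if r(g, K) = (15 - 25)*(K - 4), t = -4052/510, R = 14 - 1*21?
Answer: -279750315383/4761100 ≈ -58758.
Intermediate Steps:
R = -7 (R = 14 - 21 = -7)
t = -2026/255 (t = -4052*1/510 = -2026/255 ≈ -7.9451)
r(g, K) = 40 - 10*K (r(g, K) = -10*(-4 + K) = 40 - 10*K)
L = -1013/14025 (L = -2026/(255*(40 - 10*(-7))) = -2026/(255*(40 + 70)) = -2026/255/110 = -2026/255*1/110 = -1013/14025 ≈ -0.072228)
4244/L + 3509/4700 = 4244/(-1013/14025) + 3509/4700 = 4244*(-14025/1013) + 3509*(1/4700) = -59522100/1013 + 3509/4700 = -279750315383/4761100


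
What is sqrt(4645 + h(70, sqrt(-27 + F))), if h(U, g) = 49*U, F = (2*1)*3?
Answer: 5*sqrt(323) ≈ 89.861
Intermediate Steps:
F = 6 (F = 2*3 = 6)
sqrt(4645 + h(70, sqrt(-27 + F))) = sqrt(4645 + 49*70) = sqrt(4645 + 3430) = sqrt(8075) = 5*sqrt(323)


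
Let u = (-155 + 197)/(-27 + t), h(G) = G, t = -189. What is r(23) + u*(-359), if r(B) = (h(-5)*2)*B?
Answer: -5767/36 ≈ -160.19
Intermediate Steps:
r(B) = -10*B (r(B) = (-5*2)*B = -10*B)
u = -7/36 (u = (-155 + 197)/(-27 - 189) = 42/(-216) = 42*(-1/216) = -7/36 ≈ -0.19444)
r(23) + u*(-359) = -10*23 - 7/36*(-359) = -230 + 2513/36 = -5767/36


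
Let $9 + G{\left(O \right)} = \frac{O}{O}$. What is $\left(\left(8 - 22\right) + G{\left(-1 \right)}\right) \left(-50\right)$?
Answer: $1100$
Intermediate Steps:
$G{\left(O \right)} = -8$ ($G{\left(O \right)} = -9 + \frac{O}{O} = -9 + 1 = -8$)
$\left(\left(8 - 22\right) + G{\left(-1 \right)}\right) \left(-50\right) = \left(\left(8 - 22\right) - 8\right) \left(-50\right) = \left(-14 - 8\right) \left(-50\right) = \left(-22\right) \left(-50\right) = 1100$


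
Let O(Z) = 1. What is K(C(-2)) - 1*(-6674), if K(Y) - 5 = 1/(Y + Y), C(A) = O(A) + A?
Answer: 13357/2 ≈ 6678.5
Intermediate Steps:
C(A) = 1 + A
K(Y) = 5 + 1/(2*Y) (K(Y) = 5 + 1/(Y + Y) = 5 + 1/(2*Y))
K(C(-2)) - 1*(-6674) = (5 + 1/(2*(1 - 2))) - 1*(-6674) = (5 + (½)/(-1)) + 6674 = (5 + (½)*(-1)) + 6674 = (5 - ½) + 6674 = 9/2 + 6674 = 13357/2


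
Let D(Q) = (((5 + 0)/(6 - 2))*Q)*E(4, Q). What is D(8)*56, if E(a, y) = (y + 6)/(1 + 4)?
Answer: 1568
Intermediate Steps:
E(a, y) = 6/5 + y/5 (E(a, y) = (6 + y)/5 = (6 + y)*(1/5) = 6/5 + y/5)
D(Q) = 5*Q*(6/5 + Q/5)/4 (D(Q) = (((5 + 0)/(6 - 2))*Q)*(6/5 + Q/5) = ((5/4)*Q)*(6/5 + Q/5) = ((5*(1/4))*Q)*(6/5 + Q/5) = (5*Q/4)*(6/5 + Q/5) = 5*Q*(6/5 + Q/5)/4)
D(8)*56 = ((1/4)*8*(6 + 8))*56 = ((1/4)*8*14)*56 = 28*56 = 1568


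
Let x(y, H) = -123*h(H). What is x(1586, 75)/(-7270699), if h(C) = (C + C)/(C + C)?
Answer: 123/7270699 ≈ 1.6917e-5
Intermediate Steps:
h(C) = 1 (h(C) = (2*C)/((2*C)) = (2*C)*(1/(2*C)) = 1)
x(y, H) = -123 (x(y, H) = -123*1 = -123)
x(1586, 75)/(-7270699) = -123/(-7270699) = -123*(-1/7270699) = 123/7270699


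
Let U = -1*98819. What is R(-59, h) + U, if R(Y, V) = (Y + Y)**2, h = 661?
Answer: -84895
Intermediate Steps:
R(Y, V) = 4*Y**2 (R(Y, V) = (2*Y)**2 = 4*Y**2)
U = -98819
R(-59, h) + U = 4*(-59)**2 - 98819 = 4*3481 - 98819 = 13924 - 98819 = -84895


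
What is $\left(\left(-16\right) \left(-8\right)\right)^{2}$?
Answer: $16384$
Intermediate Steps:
$\left(\left(-16\right) \left(-8\right)\right)^{2} = 128^{2} = 16384$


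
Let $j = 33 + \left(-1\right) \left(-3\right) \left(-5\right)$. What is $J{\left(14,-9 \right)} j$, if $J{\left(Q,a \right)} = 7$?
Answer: $126$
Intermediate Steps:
$j = 18$ ($j = 33 + 3 \left(-5\right) = 33 - 15 = 18$)
$J{\left(14,-9 \right)} j = 7 \cdot 18 = 126$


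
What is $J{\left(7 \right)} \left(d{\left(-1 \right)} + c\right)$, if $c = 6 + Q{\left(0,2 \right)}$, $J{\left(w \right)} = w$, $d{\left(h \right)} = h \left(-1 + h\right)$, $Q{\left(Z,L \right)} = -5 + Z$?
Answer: $21$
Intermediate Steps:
$c = 1$ ($c = 6 + \left(-5 + 0\right) = 6 - 5 = 1$)
$J{\left(7 \right)} \left(d{\left(-1 \right)} + c\right) = 7 \left(- (-1 - 1) + 1\right) = 7 \left(\left(-1\right) \left(-2\right) + 1\right) = 7 \left(2 + 1\right) = 7 \cdot 3 = 21$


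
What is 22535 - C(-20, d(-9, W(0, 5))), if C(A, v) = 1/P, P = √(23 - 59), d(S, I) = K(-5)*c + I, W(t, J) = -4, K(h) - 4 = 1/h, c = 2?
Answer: 22535 + I/6 ≈ 22535.0 + 0.16667*I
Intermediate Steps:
K(h) = 4 + 1/h
d(S, I) = 38/5 + I (d(S, I) = (4 + 1/(-5))*2 + I = (4 - ⅕)*2 + I = (19/5)*2 + I = 38/5 + I)
P = 6*I (P = √(-36) = 6*I ≈ 6.0*I)
C(A, v) = -I/6 (C(A, v) = 1/(6*I) = -I/6)
22535 - C(-20, d(-9, W(0, 5))) = 22535 - (-1)*I/6 = 22535 + I/6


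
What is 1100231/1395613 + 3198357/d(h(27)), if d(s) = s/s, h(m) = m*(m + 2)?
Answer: 4463669708072/1395613 ≈ 3.1984e+6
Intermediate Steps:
h(m) = m*(2 + m)
d(s) = 1
1100231/1395613 + 3198357/d(h(27)) = 1100231/1395613 + 3198357/1 = 1100231*(1/1395613) + 3198357*1 = 1100231/1395613 + 3198357 = 4463669708072/1395613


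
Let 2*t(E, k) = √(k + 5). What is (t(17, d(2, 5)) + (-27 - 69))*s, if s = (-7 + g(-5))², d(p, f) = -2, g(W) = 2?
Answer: -2400 + 25*√3/2 ≈ -2378.3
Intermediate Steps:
s = 25 (s = (-7 + 2)² = (-5)² = 25)
t(E, k) = √(5 + k)/2 (t(E, k) = √(k + 5)/2 = √(5 + k)/2)
(t(17, d(2, 5)) + (-27 - 69))*s = (√(5 - 2)/2 + (-27 - 69))*25 = (√3/2 - 96)*25 = (-96 + √3/2)*25 = -2400 + 25*√3/2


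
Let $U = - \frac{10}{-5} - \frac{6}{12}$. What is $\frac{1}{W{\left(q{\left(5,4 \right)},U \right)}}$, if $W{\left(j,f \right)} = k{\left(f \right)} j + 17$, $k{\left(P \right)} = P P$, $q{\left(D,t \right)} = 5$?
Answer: $\frac{4}{113} \approx 0.035398$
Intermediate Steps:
$k{\left(P \right)} = P^{2}$
$U = \frac{3}{2}$ ($U = \left(-10\right) \left(- \frac{1}{5}\right) - \frac{1}{2} = 2 - \frac{1}{2} = \frac{3}{2} \approx 1.5$)
$W{\left(j,f \right)} = 17 + j f^{2}$ ($W{\left(j,f \right)} = f^{2} j + 17 = j f^{2} + 17 = 17 + j f^{2}$)
$\frac{1}{W{\left(q{\left(5,4 \right)},U \right)}} = \frac{1}{17 + 5 \left(\frac{3}{2}\right)^{2}} = \frac{1}{17 + 5 \cdot \frac{9}{4}} = \frac{1}{17 + \frac{45}{4}} = \frac{1}{\frac{113}{4}} = \frac{4}{113}$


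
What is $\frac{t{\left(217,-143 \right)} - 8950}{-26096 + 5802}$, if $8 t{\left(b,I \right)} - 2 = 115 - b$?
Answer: $\frac{17925}{40588} \approx 0.44163$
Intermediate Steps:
$t{\left(b,I \right)} = \frac{117}{8} - \frac{b}{8}$ ($t{\left(b,I \right)} = \frac{1}{4} + \frac{115 - b}{8} = \frac{1}{4} - \left(- \frac{115}{8} + \frac{b}{8}\right) = \frac{117}{8} - \frac{b}{8}$)
$\frac{t{\left(217,-143 \right)} - 8950}{-26096 + 5802} = \frac{\left(\frac{117}{8} - \frac{217}{8}\right) - 8950}{-26096 + 5802} = \frac{\left(\frac{117}{8} - \frac{217}{8}\right) - 8950}{-20294} = \left(- \frac{25}{2} - 8950\right) \left(- \frac{1}{20294}\right) = \left(- \frac{17925}{2}\right) \left(- \frac{1}{20294}\right) = \frac{17925}{40588}$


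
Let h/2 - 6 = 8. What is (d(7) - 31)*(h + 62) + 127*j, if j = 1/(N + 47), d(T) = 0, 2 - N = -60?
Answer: -303983/109 ≈ -2788.8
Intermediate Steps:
h = 28 (h = 12 + 2*8 = 12 + 16 = 28)
N = 62 (N = 2 - 1*(-60) = 2 + 60 = 62)
j = 1/109 (j = 1/(62 + 47) = 1/109 ≈ 0.0091743)
(d(7) - 31)*(h + 62) + 127*j = (0 - 31)*(28 + 62) + 127*(1/109) = -31*90 + 127/109 = -2790 + 127/109 = -303983/109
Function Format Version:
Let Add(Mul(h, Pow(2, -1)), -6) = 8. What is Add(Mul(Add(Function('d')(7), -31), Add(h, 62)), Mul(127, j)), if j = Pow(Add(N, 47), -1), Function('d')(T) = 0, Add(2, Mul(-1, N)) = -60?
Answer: Rational(-303983, 109) ≈ -2788.8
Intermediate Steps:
h = 28 (h = Add(12, Mul(2, 8)) = Add(12, 16) = 28)
N = 62 (N = Add(2, Mul(-1, -60)) = Add(2, 60) = 62)
j = Rational(1, 109) (j = Pow(Add(62, 47), -1) = Pow(109, -1) = Rational(1, 109) ≈ 0.0091743)
Add(Mul(Add(Function('d')(7), -31), Add(h, 62)), Mul(127, j)) = Add(Mul(Add(0, -31), Add(28, 62)), Mul(127, Rational(1, 109))) = Add(Mul(-31, 90), Rational(127, 109)) = Add(-2790, Rational(127, 109)) = Rational(-303983, 109)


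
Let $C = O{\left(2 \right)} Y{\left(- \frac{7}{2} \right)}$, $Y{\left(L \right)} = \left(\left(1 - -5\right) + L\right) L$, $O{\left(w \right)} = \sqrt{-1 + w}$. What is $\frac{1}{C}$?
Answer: $- \frac{4}{35} \approx -0.11429$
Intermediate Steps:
$Y{\left(L \right)} = L \left(6 + L\right)$ ($Y{\left(L \right)} = \left(\left(1 + 5\right) + L\right) L = \left(6 + L\right) L = L \left(6 + L\right)$)
$C = - \frac{35}{4}$ ($C = \sqrt{-1 + 2} - \frac{7}{2} \left(6 - \frac{7}{2}\right) = \sqrt{1} \left(-7\right) \frac{1}{2} \left(6 - \frac{7}{2}\right) = 1 \left(- \frac{7 \left(6 - \frac{7}{2}\right)}{2}\right) = 1 \left(\left(- \frac{7}{2}\right) \frac{5}{2}\right) = 1 \left(- \frac{35}{4}\right) = - \frac{35}{4} \approx -8.75$)
$\frac{1}{C} = \frac{1}{- \frac{35}{4}} = - \frac{4}{35}$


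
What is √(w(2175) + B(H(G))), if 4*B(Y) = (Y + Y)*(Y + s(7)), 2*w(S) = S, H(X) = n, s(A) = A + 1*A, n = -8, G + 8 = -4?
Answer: √4254/2 ≈ 32.611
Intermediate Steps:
G = -12 (G = -8 - 4 = -12)
s(A) = 2*A (s(A) = A + A = 2*A)
H(X) = -8
w(S) = S/2
B(Y) = Y*(14 + Y)/2 (B(Y) = ((Y + Y)*(Y + 2*7))/4 = ((2*Y)*(Y + 14))/4 = ((2*Y)*(14 + Y))/4 = (2*Y*(14 + Y))/4 = Y*(14 + Y)/2)
√(w(2175) + B(H(G))) = √((½)*2175 + (½)*(-8)*(14 - 8)) = √(2175/2 + (½)*(-8)*6) = √(2175/2 - 24) = √(2127/2) = √4254/2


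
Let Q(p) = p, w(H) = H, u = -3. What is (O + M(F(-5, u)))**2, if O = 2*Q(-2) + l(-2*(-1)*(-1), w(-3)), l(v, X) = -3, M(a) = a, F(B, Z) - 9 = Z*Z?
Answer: 121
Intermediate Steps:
F(B, Z) = 9 + Z**2 (F(B, Z) = 9 + Z*Z = 9 + Z**2)
O = -7 (O = 2*(-2) - 3 = -4 - 3 = -7)
(O + M(F(-5, u)))**2 = (-7 + (9 + (-3)**2))**2 = (-7 + (9 + 9))**2 = (-7 + 18)**2 = 11**2 = 121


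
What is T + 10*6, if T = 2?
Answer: 62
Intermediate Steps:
T + 10*6 = 2 + 10*6 = 2 + 60 = 62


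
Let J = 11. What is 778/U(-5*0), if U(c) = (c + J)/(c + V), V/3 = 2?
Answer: 4668/11 ≈ 424.36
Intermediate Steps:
V = 6 (V = 3*2 = 6)
U(c) = (11 + c)/(6 + c) (U(c) = (c + 11)/(c + 6) = (11 + c)/(6 + c))
778/U(-5*0) = 778/(((11 - 5*0)/(6 - 5*0))) = 778/(((11 + 0)/(6 + 0))) = 778/((11/6)) = 778/(((⅙)*11)) = 778/(11/6) = 778*(6/11) = 4668/11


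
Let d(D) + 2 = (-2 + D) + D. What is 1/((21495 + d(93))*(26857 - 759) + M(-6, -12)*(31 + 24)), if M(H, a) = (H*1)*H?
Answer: 1/565728326 ≈ 1.7676e-9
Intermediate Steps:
M(H, a) = H² (M(H, a) = H*H = H²)
d(D) = -4 + 2*D (d(D) = -2 + ((-2 + D) + D) = -2 + (-2 + 2*D) = -4 + 2*D)
1/((21495 + d(93))*(26857 - 759) + M(-6, -12)*(31 + 24)) = 1/((21495 + (-4 + 2*93))*(26857 - 759) + (-6)²*(31 + 24)) = 1/((21495 + (-4 + 186))*26098 + 36*55) = 1/((21495 + 182)*26098 + 1980) = 1/(21677*26098 + 1980) = 1/(565726346 + 1980) = 1/565728326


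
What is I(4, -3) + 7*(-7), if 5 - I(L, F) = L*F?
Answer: -32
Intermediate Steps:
I(L, F) = 5 - F*L (I(L, F) = 5 - L*F = 5 - F*L)
I(4, -3) + 7*(-7) = (5 - 1*(-3)*4) + 7*(-7) = (5 + 12) - 49 = 17 - 49 = -32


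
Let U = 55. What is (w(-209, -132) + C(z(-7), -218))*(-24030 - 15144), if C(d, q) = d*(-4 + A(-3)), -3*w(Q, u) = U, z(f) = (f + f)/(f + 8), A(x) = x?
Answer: -3120862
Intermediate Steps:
z(f) = 2*f/(8 + f) (z(f) = (2*f)/(8 + f) = 2*f/(8 + f))
w(Q, u) = -55/3 (w(Q, u) = -⅓*55 = -55/3)
C(d, q) = -7*d (C(d, q) = d*(-4 - 3) = d*(-7) = -7*d)
(w(-209, -132) + C(z(-7), -218))*(-24030 - 15144) = (-55/3 - 14*(-7)/(8 - 7))*(-24030 - 15144) = (-55/3 - 14*(-7)/1)*(-39174) = (-55/3 - 14*(-7))*(-39174) = (-55/3 - 7*(-14))*(-39174) = (-55/3 + 98)*(-39174) = (239/3)*(-39174) = -3120862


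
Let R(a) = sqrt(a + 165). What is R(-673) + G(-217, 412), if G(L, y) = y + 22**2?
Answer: 896 + 2*I*sqrt(127) ≈ 896.0 + 22.539*I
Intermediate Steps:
G(L, y) = 484 + y (G(L, y) = y + 484 = 484 + y)
R(a) = sqrt(165 + a)
R(-673) + G(-217, 412) = sqrt(165 - 673) + (484 + 412) = sqrt(-508) + 896 = 2*I*sqrt(127) + 896 = 896 + 2*I*sqrt(127)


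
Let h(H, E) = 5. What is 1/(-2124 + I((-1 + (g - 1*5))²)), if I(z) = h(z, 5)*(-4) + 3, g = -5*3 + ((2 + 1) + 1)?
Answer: -1/2141 ≈ -0.00046707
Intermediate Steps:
g = -11 (g = -15 + (3 + 1) = -15 + 4 = -11)
I(z) = -17 (I(z) = 5*(-4) + 3 = -20 + 3 = -17)
1/(-2124 + I((-1 + (g - 1*5))²)) = 1/(-2124 - 17) = 1/(-2141) = -1/2141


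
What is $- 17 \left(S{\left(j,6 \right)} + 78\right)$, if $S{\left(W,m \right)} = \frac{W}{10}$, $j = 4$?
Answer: $- \frac{6664}{5} \approx -1332.8$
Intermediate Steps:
$S{\left(W,m \right)} = \frac{W}{10}$ ($S{\left(W,m \right)} = W \frac{1}{10} = \frac{W}{10}$)
$- 17 \left(S{\left(j,6 \right)} + 78\right) = - 17 \left(\frac{1}{10} \cdot 4 + 78\right) = - 17 \left(\frac{2}{5} + 78\right) = \left(-17\right) \frac{392}{5} = - \frac{6664}{5}$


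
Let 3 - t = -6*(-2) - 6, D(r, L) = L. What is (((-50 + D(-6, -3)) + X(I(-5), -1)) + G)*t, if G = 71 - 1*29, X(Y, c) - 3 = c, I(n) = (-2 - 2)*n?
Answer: 27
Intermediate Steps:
I(n) = -4*n
X(Y, c) = 3 + c
t = -3 (t = 3 - (-6*(-2) - 6) = 3 - (12 - 6) = 3 - 1*6 = 3 - 6 = -3)
G = 42 (G = 71 - 29 = 42)
(((-50 + D(-6, -3)) + X(I(-5), -1)) + G)*t = (((-50 - 3) + (3 - 1)) + 42)*(-3) = ((-53 + 2) + 42)*(-3) = (-51 + 42)*(-3) = -9*(-3) = 27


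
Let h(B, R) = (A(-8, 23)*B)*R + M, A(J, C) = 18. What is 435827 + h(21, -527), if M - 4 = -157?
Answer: 236468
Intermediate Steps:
M = -153 (M = 4 - 157 = -153)
h(B, R) = -153 + 18*B*R (h(B, R) = (18*B)*R - 153 = 18*B*R - 153 = -153 + 18*B*R)
435827 + h(21, -527) = 435827 + (-153 + 18*21*(-527)) = 435827 + (-153 - 199206) = 435827 - 199359 = 236468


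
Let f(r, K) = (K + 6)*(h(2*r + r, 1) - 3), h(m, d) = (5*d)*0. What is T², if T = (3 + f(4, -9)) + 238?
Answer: 62500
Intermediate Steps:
h(m, d) = 0
f(r, K) = -18 - 3*K (f(r, K) = (K + 6)*(0 - 3) = (6 + K)*(-3) = -18 - 3*K)
T = 250 (T = (3 + (-18 - 3*(-9))) + 238 = (3 + (-18 + 27)) + 238 = (3 + 9) + 238 = 12 + 238 = 250)
T² = 250² = 62500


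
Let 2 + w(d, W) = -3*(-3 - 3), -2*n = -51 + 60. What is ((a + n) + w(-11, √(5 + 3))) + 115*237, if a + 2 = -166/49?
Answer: 2671589/98 ≈ 27261.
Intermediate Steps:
n = -9/2 (n = -(-51 + 60)/2 = -½*9 = -9/2 ≈ -4.5000)
a = -264/49 (a = -2 - 166/49 = -264/49 ≈ -5.3878)
w(d, W) = 16 (w(d, W) = -2 - 3*(-3 - 3) = -2 - 3*(-6) = -2 + 18 = 16)
((a + n) + w(-11, √(5 + 3))) + 115*237 = ((-264/49 - 9/2) + 16) + 115*237 = (-969/98 + 16) + 27255 = 599/98 + 27255 = 2671589/98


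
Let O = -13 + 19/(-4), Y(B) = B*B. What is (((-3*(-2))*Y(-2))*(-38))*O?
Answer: 16188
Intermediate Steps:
Y(B) = B²
O = -71/4 (O = -13 + 19*(-¼) = -13 - 19/4 = -71/4 ≈ -17.750)
(((-3*(-2))*Y(-2))*(-38))*O = ((-3*(-2)*(-2)²)*(-38))*(-71/4) = ((6*4)*(-38))*(-71/4) = (24*(-38))*(-71/4) = -912*(-71/4) = 16188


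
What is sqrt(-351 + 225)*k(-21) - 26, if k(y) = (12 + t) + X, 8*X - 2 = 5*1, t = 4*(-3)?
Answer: -26 + 21*I*sqrt(14)/8 ≈ -26.0 + 9.8219*I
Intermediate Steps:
t = -12
X = 7/8 (X = 1/4 + (5*1)/8 = 1/4 + (1/8)*5 = 1/4 + 5/8 = 7/8 ≈ 0.87500)
k(y) = 7/8 (k(y) = (12 - 12) + 7/8 = 0 + 7/8 = 7/8)
sqrt(-351 + 225)*k(-21) - 26 = sqrt(-351 + 225)*(7/8) - 26 = sqrt(-126)*(7/8) - 26 = (3*I*sqrt(14))*(7/8) - 26 = 21*I*sqrt(14)/8 - 26 = -26 + 21*I*sqrt(14)/8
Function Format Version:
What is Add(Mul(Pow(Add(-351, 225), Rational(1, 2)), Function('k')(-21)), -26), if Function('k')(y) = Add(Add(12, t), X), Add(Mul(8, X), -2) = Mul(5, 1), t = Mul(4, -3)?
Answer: Add(-26, Mul(Rational(21, 8), I, Pow(14, Rational(1, 2)))) ≈ Add(-26.000, Mul(9.8219, I))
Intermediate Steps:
t = -12
X = Rational(7, 8) (X = Add(Rational(1, 4), Mul(Rational(1, 8), Mul(5, 1))) = Add(Rational(1, 4), Mul(Rational(1, 8), 5)) = Add(Rational(1, 4), Rational(5, 8)) = Rational(7, 8) ≈ 0.87500)
Function('k')(y) = Rational(7, 8) (Function('k')(y) = Add(Add(12, -12), Rational(7, 8)) = Add(0, Rational(7, 8)) = Rational(7, 8))
Add(Mul(Pow(Add(-351, 225), Rational(1, 2)), Function('k')(-21)), -26) = Add(Mul(Pow(Add(-351, 225), Rational(1, 2)), Rational(7, 8)), -26) = Add(Mul(Pow(-126, Rational(1, 2)), Rational(7, 8)), -26) = Add(Mul(Mul(3, I, Pow(14, Rational(1, 2))), Rational(7, 8)), -26) = Add(Mul(Rational(21, 8), I, Pow(14, Rational(1, 2))), -26) = Add(-26, Mul(Rational(21, 8), I, Pow(14, Rational(1, 2))))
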